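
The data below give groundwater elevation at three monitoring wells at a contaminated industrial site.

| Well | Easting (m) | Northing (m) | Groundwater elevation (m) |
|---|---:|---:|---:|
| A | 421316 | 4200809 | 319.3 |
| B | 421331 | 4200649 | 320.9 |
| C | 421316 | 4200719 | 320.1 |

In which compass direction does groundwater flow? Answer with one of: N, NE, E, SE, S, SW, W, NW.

NW

Taking A as reference: B−A = (15, -160, +1.6); C−A = (0, -90, +0.8).
Solve a·Δx + b·Δy = Δh: det = 15·(-90) − 0·(-160) = -1350.
∂h/∂x = [(+1.6)·(-90) − (+0.8)·(-160)] / -1350 = +0.01185
∂h/∂y = [15·(+0.8) − 0·(+1.6)] / -1350 = -0.008889
Flow = −∇h = (-0.01185 east, +0.008889 north), which points northwest.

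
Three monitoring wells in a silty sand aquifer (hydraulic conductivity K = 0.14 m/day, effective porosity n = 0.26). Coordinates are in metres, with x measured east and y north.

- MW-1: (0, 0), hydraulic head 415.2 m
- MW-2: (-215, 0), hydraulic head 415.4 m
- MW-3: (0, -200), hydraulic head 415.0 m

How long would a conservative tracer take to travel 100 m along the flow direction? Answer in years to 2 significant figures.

370 years

∂h/∂x = (415.4 − 415.2) / (-215 − 0) = -0.0009302
∂h/∂y = (415.0 − 415.2) / (-200 − 0) = +0.0010000
|∇h| = √(-0.0009302² + 0.0010000²) = 0.001366
Seepage velocity v = K·i/n = 0.14 × 0.001366 / 0.26 = 0.0007355 m/day.
t = 100 / 0.0007355 = 1.36e+05 days = 372 years.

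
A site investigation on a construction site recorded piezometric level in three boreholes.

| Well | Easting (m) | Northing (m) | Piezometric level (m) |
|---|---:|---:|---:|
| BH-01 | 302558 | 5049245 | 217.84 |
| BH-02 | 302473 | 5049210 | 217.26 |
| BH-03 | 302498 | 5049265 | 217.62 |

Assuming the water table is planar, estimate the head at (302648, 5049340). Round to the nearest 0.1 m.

218.7 m

Three-point gradient (reference BH-01): Δ to BH-02 = (-85, -35, -0.58), Δ to BH-03 = (-60, 20, -0.22).
∂h/∂x = +0.005079, ∂h/∂y = +0.004237 (det = -3800).
h(302648, 5049340) = 217.84 + (+0.005079)·(90) + (+0.004237)·(95) = 217.84 +0.457 +0.403 = 218.700 m.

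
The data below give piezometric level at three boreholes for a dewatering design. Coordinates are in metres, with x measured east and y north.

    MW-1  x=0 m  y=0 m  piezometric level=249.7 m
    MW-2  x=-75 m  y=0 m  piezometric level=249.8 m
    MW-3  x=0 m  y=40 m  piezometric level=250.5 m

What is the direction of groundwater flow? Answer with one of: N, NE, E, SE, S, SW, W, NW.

S

∂h/∂x = (249.8 − 249.7) / (-75 − 0) = -0.001333
∂h/∂y = (250.5 − 249.7) / (40 − 0) = +0.02000
Flow = −∇h = (+0.001333 east, -0.02000 north), which points south.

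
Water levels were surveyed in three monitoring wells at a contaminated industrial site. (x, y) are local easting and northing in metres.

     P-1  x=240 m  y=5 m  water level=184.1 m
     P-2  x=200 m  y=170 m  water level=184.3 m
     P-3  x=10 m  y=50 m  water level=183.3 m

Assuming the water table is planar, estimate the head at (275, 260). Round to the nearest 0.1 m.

184.8 m

Differences from P-1: to P-2 (Δx, Δy, Δh) = (-40, 165, +0.2); to P-3 = (-230, 45, -0.8).
Determinant of the coordinate differences = (-40)·45 − (-230)·165 = 36150.
∂h/∂x = [(+0.2)·45 − (-0.8)·165] / 36150 = +0.003900
∂h/∂y = [(-40)·(-0.8) − (-230)·(+0.2)] / 36150 = +0.002158
h(275, 260) = 184.1 + (+0.003900)·(35) + (+0.002158)·(255) = 184.1 +0.137 +0.550 = 184.787 m.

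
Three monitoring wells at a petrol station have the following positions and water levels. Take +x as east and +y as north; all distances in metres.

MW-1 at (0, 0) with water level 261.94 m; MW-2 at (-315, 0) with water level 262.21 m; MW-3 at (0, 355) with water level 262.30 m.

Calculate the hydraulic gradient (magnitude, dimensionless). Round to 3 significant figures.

∂h/∂x = (262.21 − 261.94) / (-315 − 0) = -0.0008571
∂h/∂y = (262.30 − 261.94) / (355 − 0) = +0.001014
|∇h| = √(-0.0008571² + 0.001014²) = 0.001328

0.00133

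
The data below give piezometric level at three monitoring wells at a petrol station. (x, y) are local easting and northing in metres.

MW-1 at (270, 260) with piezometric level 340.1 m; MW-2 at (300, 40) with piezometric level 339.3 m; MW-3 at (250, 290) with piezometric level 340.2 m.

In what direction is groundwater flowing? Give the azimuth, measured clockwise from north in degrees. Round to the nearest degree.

With h = a·x + b·y + c and MW-1 as origin, the differences give:
  30·a + (-220)·b = -0.8
  (-20)·a + 30·b = +0.1
Eliminate b (×30 and ×(-220), subtract): -3500·a = -2.00 → a = ∂h/∂x = +0.0005714
Back-substitute: b = ∂h/∂y = +0.003714.
Flow direction (−∇h) has components (-0.0005714 E, -0.003714 N).
Azimuth = atan2(E, N) = atan2(-0.0005714, -0.003714) = 188.7° ≈ 189°.

189°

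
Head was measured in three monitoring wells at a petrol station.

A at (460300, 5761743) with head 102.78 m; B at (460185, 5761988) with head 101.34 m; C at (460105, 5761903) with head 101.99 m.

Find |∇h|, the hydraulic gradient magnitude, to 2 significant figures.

0.0066

Three-point gradient (reference A): Δ to B = (-115, 245, -1.44), Δ to C = (-195, 160, -0.79).
∂h/∂x = -0.001254, ∂h/∂y = -0.006466 (det = 29375).
|∇h| = √(-0.001254² + -0.006466²) = 0.006586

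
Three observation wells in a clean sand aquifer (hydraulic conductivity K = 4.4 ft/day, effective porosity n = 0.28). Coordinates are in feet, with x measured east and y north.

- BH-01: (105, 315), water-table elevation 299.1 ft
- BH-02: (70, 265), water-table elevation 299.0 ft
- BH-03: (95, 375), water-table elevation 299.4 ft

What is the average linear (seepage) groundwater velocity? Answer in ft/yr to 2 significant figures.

32 ft/yr

Differences from BH-01: to BH-02 (Δx, Δy, Δh) = (-35, -50, -0.1); to BH-03 = (-10, 60, +0.3).
Solve a·Δx + b·Δy = Δh: det = (-35)·60 − (-10)·(-50) = -2600.
∂h/∂x = [(-0.1)·60 − (+0.3)·(-50)] / -2600 = -0.003462
∂h/∂y = [(-35)·(+0.3) − (-10)·(-0.1)] / -2600 = +0.004423
|∇h| = √(-0.003462² + 0.004423²) = 0.005617
Seepage velocity v = K·i/n = 4.4 × 0.005617 / 0.28 = 0.08827 ft/day = 32.24 ft/yr.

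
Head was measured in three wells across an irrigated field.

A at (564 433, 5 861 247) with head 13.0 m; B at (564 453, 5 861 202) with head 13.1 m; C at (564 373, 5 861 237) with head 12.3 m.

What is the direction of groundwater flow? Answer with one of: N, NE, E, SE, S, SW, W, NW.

Taking A as reference: B−A = (20, -45, +0.1); C−A = (-60, -10, -0.7).
Determinant of the coordinate differences = 20·(-10) − (-60)·(-45) = -2900.
∂h/∂x = [(+0.1)·(-10) − (-0.7)·(-45)] / -2900 = +0.01121
∂h/∂y = [20·(-0.7) − (-60)·(+0.1)] / -2900 = +0.002759
Flow = −∇h = (-0.01121 east, -0.002759 north), which points west.

W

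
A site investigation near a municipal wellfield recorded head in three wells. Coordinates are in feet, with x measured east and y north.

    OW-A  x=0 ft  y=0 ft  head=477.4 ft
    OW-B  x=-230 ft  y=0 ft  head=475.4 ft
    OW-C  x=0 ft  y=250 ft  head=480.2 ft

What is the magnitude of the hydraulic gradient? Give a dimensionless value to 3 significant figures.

∂h/∂x = (475.4 − 477.4) / (-230 − 0) = +0.008696
∂h/∂y = (480.2 − 477.4) / (250 − 0) = +0.01120
|∇h| = √(0.008696² + 0.01120²) = 0.01418

0.0142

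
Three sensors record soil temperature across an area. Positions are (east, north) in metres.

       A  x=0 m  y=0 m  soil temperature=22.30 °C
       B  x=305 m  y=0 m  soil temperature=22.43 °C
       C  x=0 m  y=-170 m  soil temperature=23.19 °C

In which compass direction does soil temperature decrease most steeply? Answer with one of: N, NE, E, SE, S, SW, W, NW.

N

∂T/∂x = (22.43 − 22.30) / (305 − 0) = +0.0004262
∂T/∂y = (23.19 − 22.30) / (-170 − 0) = -0.005235
Steepest decrease is along −∇f = (-0.0004262 E, +0.005235 N) → north.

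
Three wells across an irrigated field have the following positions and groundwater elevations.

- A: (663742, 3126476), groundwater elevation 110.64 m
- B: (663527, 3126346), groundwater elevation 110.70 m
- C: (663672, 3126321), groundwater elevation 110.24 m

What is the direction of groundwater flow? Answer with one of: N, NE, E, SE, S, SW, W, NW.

Differences from A: to B (Δx, Δy, Δh) = (-215, -130, +0.06); to C = (-70, -155, -0.40).
Solve a·Δx + b·Δy = Δh: det = (-215)·(-155) − (-70)·(-130) = 24225.
∂h/∂x = [(+0.06)·(-155) − (-0.40)·(-130)] / 24225 = -0.002530
∂h/∂y = [(-215)·(-0.40) − (-70)·(+0.06)] / 24225 = +0.003723
Flow = −∇h = (+0.002530 east, -0.003723 north), which points southeast.

SE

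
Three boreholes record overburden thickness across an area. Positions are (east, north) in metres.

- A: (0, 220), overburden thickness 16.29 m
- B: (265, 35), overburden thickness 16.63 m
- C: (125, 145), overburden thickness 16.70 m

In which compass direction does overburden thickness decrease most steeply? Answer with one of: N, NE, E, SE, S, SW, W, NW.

SW

With d = a·x + b·y + c and A as origin, the differences give:
  265·a + (-185)·b = +0.34
  125·a + (-75)·b = +0.41
Eliminate b (×(-75) and ×(-185), subtract): 3250·a = 50.350 → a = ∂d/∂x = +0.01549
Back-substitute: b = ∂d/∂y = +0.02035.
Steepest decrease is along −∇f = (-0.01549 E, -0.02035 N) → southwest.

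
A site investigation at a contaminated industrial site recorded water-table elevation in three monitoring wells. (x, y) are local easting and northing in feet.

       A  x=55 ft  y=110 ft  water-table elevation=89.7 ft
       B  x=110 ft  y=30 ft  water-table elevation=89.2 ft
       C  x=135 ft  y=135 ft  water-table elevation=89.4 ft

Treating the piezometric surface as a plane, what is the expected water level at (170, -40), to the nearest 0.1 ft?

88.7 ft

With h = a·x + b·y + c and A as origin, the differences give:
  55·a + (-80)·b = -0.5
  80·a + 25·b = -0.3
Eliminate b (×25 and ×(-80), subtract): 7775·a = -36.50 → a = ∂h/∂x = -0.004695
Back-substitute: b = ∂h/∂y = +0.003023.
h(170, -40) = 89.7 + (-0.004695)·(115) + (+0.003023)·(-150) = 89.7 -0.540 -0.453 = 88.707 ft.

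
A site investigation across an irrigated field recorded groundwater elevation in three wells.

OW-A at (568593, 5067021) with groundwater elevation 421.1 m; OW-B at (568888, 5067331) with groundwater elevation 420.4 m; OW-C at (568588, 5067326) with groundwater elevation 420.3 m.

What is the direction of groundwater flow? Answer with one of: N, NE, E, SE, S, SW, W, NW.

N

Differences from OW-A: to OW-B (Δx, Δy, Δh) = (295, 310, -0.7); to OW-C = (-5, 305, -0.8).
Determinant of the coordinate differences = 295·305 − (-5)·310 = 91525.
∂h/∂x = [(-0.7)·305 − (-0.8)·310] / 91525 = +0.0003769
∂h/∂y = [295·(-0.8) − (-5)·(-0.7)] / 91525 = -0.002617
Flow = −∇h = (-0.0003769 east, +0.002617 north), which points north.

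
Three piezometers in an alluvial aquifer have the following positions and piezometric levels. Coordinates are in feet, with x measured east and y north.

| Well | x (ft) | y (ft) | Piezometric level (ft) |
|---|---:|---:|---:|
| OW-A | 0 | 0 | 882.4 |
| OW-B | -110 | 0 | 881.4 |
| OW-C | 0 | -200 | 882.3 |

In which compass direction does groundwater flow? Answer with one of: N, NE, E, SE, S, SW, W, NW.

W

∂h/∂x = (881.4 − 882.4) / (-110 − 0) = +0.009091
∂h/∂y = (882.3 − 882.4) / (-200 − 0) = +0.0005000
Flow = −∇h = (-0.009091 east, -0.0005000 north), which points west.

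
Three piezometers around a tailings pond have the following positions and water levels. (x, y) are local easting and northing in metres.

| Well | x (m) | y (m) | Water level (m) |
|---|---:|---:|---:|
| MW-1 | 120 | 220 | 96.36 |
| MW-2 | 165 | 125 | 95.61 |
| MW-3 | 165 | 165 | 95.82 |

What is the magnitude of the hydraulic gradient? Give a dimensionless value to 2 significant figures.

Taking MW-1 as reference: MW-2−MW-1 = (45, -95, -0.75); MW-3−MW-1 = (45, -55, -0.54).
Solve a·Δx + b·Δy = Δh: det = 45·(-55) − 45·(-95) = 1800.
∂h/∂x = [(-0.75)·(-55) − (-0.54)·(-95)] / 1800 = -0.005583
∂h/∂y = [45·(-0.54) − 45·(-0.75)] / 1800 = +0.005250
|∇h| = √(-0.005583² + 0.005250²) = 0.007664

0.0077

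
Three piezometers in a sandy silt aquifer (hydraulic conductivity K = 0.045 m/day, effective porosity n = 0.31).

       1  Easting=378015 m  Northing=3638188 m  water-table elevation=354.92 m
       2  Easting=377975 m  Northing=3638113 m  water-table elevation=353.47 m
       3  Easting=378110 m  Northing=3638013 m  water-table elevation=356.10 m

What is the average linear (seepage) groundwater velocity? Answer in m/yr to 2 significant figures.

With h = a·x + b·y + c and 1 as origin, the differences give:
  (-40)·a + (-75)·b = -1.45
  95·a + (-175)·b = +1.18
Eliminate b (×(-175) and ×(-75), subtract): 14125·a = 342.250 → a = ∂h/∂x = +0.02423
Back-substitute: b = ∂h/∂y = +0.006411.
|∇h| = √(0.02423² + 0.006411²) = 0.02506
Seepage velocity v = K·i/n = 0.045 × 0.02506 / 0.31 = 0.003638 m/day = 1.329 m/yr.

1.3 m/yr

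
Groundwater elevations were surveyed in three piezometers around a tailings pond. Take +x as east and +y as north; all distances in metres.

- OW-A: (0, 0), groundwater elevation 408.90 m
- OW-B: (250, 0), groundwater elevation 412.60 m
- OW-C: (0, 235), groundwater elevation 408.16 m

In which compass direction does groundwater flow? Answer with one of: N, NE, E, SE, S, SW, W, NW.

∂h/∂x = (412.60 − 408.90) / (250 − 0) = +0.01480
∂h/∂y = (408.16 − 408.90) / (235 − 0) = -0.003149
Flow = −∇h = (-0.01480 east, +0.003149 north), which points west.

W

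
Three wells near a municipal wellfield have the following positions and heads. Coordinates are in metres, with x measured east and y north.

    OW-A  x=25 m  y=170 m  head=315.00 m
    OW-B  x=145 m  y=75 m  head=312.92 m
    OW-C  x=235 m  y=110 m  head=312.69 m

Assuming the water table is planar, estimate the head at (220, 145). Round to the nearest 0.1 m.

Three-point gradient (reference OW-A): Δ to OW-B = (120, -95, -2.08), Δ to OW-C = (210, -60, -2.31).
∂h/∂x = -0.007424, ∂h/∂y = +0.01252 (det = 12750).
h(220, 145) = 315.00 + (-0.007424)·(195) + (+0.01252)·(-25) = 315.00 -1.448 -0.313 = 313.239 m.

313.2 m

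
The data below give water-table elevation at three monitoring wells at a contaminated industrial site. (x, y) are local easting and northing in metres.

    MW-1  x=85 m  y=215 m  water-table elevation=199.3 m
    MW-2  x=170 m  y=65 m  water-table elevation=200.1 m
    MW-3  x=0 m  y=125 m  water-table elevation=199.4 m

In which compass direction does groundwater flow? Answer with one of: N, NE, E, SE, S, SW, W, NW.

NW

With h = a·x + b·y + c and MW-1 as origin, the differences give:
  85·a + (-150)·b = +0.8
  (-85)·a + (-90)·b = +0.1
Eliminate b (×(-90) and ×(-150), subtract): -20400·a = -57.00 → a = ∂h/∂x = +0.002794
Back-substitute: b = ∂h/∂y = -0.003750.
Flow = −∇h = (-0.002794 east, +0.003750 north), which points northwest.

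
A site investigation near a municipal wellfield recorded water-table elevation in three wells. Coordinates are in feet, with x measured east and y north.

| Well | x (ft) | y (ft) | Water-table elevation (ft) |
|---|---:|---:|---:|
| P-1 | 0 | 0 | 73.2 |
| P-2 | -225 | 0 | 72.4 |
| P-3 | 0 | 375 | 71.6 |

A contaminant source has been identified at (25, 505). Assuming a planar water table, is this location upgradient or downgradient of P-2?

downgradient

∂h/∂x = (72.4 − 73.2) / (-225 − 0) = +0.003556
∂h/∂y = (71.6 − 73.2) / (375 − 0) = -0.004267
Head at (25, 505) = 73.2 + (+0.003556)·(25) + (-0.004267)·(505) = 71.13 ft.
That is lower than the 72.4 ft at P-2, so the point is downgradient.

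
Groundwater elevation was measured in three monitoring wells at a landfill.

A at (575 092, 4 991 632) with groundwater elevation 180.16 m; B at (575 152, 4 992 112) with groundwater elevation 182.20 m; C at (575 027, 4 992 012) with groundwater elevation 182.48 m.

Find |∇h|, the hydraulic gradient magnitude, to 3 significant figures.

0.00804

With h = a·x + b·y + c and A as origin, the differences give:
  60·a + 480·b = +2.04
  (-65)·a + 380·b = +2.32
Eliminate b (×380 and ×480, subtract): 54000·a = -338.400 → a = ∂h/∂x = -0.006267
Back-substitute: b = ∂h/∂y = +0.005033.
|∇h| = √(-0.006267² + 0.005033²) = 0.008038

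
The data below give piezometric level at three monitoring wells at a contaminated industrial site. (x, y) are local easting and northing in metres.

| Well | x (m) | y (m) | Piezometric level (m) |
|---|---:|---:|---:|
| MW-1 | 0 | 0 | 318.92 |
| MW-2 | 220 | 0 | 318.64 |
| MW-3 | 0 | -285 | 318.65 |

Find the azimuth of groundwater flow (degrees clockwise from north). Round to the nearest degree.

127°

∂h/∂x = (318.64 − 318.92) / (220 − 0) = -0.001273
∂h/∂y = (318.65 − 318.92) / (-285 − 0) = +0.0009474
Flow direction (−∇h) has components (+0.001273 E, -0.0009474 N).
Azimuth = atan2(E, N) = atan2(+0.001273, -0.0009474) = 126.7° ≈ 127°.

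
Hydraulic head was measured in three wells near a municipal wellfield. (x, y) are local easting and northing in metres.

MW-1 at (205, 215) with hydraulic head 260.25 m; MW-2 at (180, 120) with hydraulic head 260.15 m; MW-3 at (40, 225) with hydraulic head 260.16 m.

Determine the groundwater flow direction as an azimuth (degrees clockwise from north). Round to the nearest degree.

214°

With h = a·x + b·y + c and MW-1 as origin, the differences give:
  (-25)·a + (-95)·b = -0.10
  (-165)·a + 10·b = -0.09
Eliminate b (×10 and ×(-95), subtract): -15925·a = -9.550 → a = ∂h/∂x = +0.0005997
Back-substitute: b = ∂h/∂y = +0.0008948.
Flow direction (−∇h) has components (-0.0005997 E, -0.0008948 N).
Azimuth = atan2(E, N) = atan2(-0.0005997, -0.0008948) = 213.8° ≈ 214°.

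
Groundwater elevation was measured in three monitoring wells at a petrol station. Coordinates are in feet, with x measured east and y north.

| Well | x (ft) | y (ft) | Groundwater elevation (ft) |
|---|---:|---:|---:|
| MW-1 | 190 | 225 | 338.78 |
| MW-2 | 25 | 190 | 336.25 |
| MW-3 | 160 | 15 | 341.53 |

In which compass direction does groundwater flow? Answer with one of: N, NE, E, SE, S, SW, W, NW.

With h = a·x + b·y + c and MW-1 as origin, the differences give:
  (-165)·a + (-35)·b = -2.53
  (-30)·a + (-210)·b = +2.75
Eliminate b (×(-210) and ×(-35), subtract): 33600·a = 627.550 → a = ∂h/∂x = +0.01868
Back-substitute: b = ∂h/∂y = -0.01576.
Flow = −∇h = (-0.01868 east, +0.01576 north), which points northwest.

NW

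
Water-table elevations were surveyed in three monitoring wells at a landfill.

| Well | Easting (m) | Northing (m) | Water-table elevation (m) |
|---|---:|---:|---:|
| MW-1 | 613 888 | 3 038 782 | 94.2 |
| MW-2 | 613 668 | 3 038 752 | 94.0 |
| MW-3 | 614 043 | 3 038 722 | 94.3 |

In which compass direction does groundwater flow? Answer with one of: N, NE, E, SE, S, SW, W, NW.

With h = a·x + b·y + c and MW-1 as origin, the differences give:
  (-220)·a + (-30)·b = -0.2
  155·a + (-60)·b = +0.1
Eliminate b (×(-60) and ×(-30), subtract): 17850·a = 15.00 → a = ∂h/∂x = +0.0008403
Back-substitute: b = ∂h/∂y = +0.0005042.
Flow = −∇h = (-0.0008403 east, -0.0005042 north), which points southwest.

SW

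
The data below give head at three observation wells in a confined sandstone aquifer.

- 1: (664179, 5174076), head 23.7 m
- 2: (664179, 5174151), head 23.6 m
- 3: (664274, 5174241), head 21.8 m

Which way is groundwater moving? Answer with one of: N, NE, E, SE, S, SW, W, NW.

E

Taking 1 as reference: 2−1 = (0, 75, -0.1); 3−1 = (95, 165, -1.9).
Determinant of the coordinate differences = 0·165 − 95·75 = -7125.
∂h/∂x = [(-0.1)·165 − (-1.9)·75] / -7125 = -0.01768
∂h/∂y = [0·(-1.9) − 95·(-0.1)] / -7125 = -0.001333
Flow = −∇h = (+0.01768 east, +0.001333 north), which points east.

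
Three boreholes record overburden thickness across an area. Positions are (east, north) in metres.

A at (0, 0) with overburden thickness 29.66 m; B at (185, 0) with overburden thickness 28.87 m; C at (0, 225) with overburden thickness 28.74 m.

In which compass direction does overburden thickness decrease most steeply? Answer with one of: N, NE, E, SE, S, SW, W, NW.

NE

∂d/∂x = (28.87 − 29.66) / (185 − 0) = -0.004270
∂d/∂y = (28.74 − 29.66) / (225 − 0) = -0.004089
Steepest decrease is along −∇f = (+0.004270 E, +0.004089 N) → northeast.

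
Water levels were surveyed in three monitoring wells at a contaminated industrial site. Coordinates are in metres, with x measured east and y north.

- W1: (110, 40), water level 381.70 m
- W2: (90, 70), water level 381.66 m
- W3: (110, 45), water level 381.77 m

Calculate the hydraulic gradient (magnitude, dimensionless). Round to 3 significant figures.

With h = a·x + b·y + c and W1 as origin, the differences give:
  (-20)·a + 30·b = -0.04
  0·a + 5·b = +0.07
Eliminate b (×5 and ×30, subtract): -100·a = -2.300 → a = ∂h/∂x = +0.02300
Back-substitute: b = ∂h/∂y = +0.01400.
|∇h| = √(0.02300² + 0.01400²) = 0.02693

0.0269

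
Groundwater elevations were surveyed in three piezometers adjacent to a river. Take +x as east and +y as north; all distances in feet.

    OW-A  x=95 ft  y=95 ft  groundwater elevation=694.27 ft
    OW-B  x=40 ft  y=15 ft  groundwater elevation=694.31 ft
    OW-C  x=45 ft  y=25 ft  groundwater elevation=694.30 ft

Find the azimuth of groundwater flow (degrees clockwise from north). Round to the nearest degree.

311°

Differences from OW-A: to OW-B (Δx, Δy, Δh) = (-55, -80, +0.04); to OW-C = (-50, -70, +0.03).
Solve a·Δx + b·Δy = Δh: det = (-55)·(-70) − (-50)·(-80) = -150.
∂h/∂x = [(+0.04)·(-70) − (+0.03)·(-80)] / -150 = +0.002667
∂h/∂y = [(-55)·(+0.03) − (-50)·(+0.04)] / -150 = -0.002333
Flow direction (−∇h) has components (-0.002667 E, +0.002333 N).
Azimuth = atan2(E, N) = atan2(-0.002667, +0.002333) = 311.2° ≈ 311°.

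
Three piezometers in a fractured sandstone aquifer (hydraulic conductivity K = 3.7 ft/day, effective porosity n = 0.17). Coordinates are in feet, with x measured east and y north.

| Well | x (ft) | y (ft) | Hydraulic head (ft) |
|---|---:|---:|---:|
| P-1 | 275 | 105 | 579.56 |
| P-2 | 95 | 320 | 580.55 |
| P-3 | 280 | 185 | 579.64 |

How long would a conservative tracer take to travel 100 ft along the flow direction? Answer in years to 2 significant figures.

With h = a·x + b·y + c and P-1 as origin, the differences give:
  (-180)·a + 215·b = +0.99
  5·a + 80·b = +0.08
Eliminate b (×80 and ×215, subtract): -15475·a = 62.000 → a = ∂h/∂x = -0.004006
Back-substitute: b = ∂h/∂y = +0.001250.
|∇h| = √(-0.004006² + 0.001250²) = 0.004196
Seepage velocity v = K·i/n = 3.7 × 0.004196 / 0.17 = 0.09132 ft/day.
t = 100 / 0.09132 = 1095 days = 3 years.

3.0 years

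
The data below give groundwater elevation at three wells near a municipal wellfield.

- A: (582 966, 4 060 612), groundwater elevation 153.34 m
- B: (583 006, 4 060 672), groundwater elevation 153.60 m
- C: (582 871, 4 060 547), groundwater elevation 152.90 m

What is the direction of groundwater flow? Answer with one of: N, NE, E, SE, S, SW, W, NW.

Differences from A: to B (Δx, Δy, Δh) = (40, 60, +0.26); to C = (-95, -65, -0.44).
Determinant of the coordinate differences = 40·(-65) − (-95)·60 = 3100.
∂h/∂x = [(+0.26)·(-65) − (-0.44)·60] / 3100 = +0.003065
∂h/∂y = [40·(-0.44) − (-95)·(+0.26)] / 3100 = +0.002290
Flow = −∇h = (-0.003065 east, -0.002290 north), which points southwest.

SW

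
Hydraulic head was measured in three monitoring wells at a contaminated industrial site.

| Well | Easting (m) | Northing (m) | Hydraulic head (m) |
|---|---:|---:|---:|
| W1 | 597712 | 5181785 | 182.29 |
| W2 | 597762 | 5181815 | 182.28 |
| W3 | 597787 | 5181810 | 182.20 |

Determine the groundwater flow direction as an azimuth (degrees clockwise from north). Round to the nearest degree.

147°

Taking W1 as reference: W2−W1 = (50, 30, -0.01); W3−W1 = (75, 25, -0.09).
Determinant of the coordinate differences = 50·25 − 75·30 = -1000.
∂h/∂x = [(-0.01)·25 − (-0.09)·30] / -1000 = -0.002450
∂h/∂y = [50·(-0.09) − 75·(-0.01)] / -1000 = +0.003750
Flow direction (−∇h) has components (+0.002450 E, -0.003750 N).
Azimuth = atan2(E, N) = atan2(+0.002450, -0.003750) = 146.8° ≈ 147°.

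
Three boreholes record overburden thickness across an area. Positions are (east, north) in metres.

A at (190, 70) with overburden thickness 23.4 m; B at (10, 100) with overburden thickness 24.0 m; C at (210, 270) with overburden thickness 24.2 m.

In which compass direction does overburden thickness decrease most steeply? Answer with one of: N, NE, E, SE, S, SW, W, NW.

Three-point gradient (reference A): Δ to B = (-180, 30, +0.6), Δ to C = (20, 200, +0.8).
∂d/∂x = -0.002623, ∂d/∂y = +0.004262 (det = -36600).
Steepest decrease is along −∇f = (+0.002623 E, -0.004262 N) → southeast.

SE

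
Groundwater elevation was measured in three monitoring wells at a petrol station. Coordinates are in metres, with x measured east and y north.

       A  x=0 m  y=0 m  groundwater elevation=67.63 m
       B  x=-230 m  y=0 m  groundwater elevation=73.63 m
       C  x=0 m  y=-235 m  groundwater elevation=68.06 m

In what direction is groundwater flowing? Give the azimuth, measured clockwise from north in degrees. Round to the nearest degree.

086°

∂h/∂x = (73.63 − 67.63) / (-230 − 0) = -0.02609
∂h/∂y = (68.06 − 67.63) / (-235 − 0) = -0.001830
Flow direction (−∇h) has components (+0.02609 E, +0.001830 N).
Azimuth = atan2(E, N) = atan2(+0.02609, +0.001830) = 86.0° ≈ 086°.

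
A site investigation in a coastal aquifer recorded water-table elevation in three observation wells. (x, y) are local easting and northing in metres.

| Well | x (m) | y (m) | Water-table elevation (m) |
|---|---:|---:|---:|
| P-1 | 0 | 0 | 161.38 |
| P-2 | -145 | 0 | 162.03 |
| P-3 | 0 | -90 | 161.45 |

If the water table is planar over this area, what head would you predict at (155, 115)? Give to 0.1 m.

∂h/∂x = (162.03 − 161.38) / (-145 − 0) = -0.004483
∂h/∂y = (161.45 − 161.38) / (-90 − 0) = -0.0007778
h(155, 115) = 161.38 + (-0.004483)·(155) + (-0.0007778)·(115) = 161.38 -0.695 -0.089 = 160.596 m.

160.6 m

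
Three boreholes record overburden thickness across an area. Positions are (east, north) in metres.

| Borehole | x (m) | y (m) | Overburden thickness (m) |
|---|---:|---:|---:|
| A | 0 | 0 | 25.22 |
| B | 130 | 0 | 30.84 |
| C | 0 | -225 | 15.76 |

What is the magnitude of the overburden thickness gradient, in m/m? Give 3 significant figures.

∂d/∂x = (30.84 − 25.22) / (130 − 0) = +0.04323
∂d/∂y = (15.76 − 25.22) / (-225 − 0) = +0.04204
|∇f| = √(0.04323² + 0.04204²) = 0.0603 m/m

0.0603 m/m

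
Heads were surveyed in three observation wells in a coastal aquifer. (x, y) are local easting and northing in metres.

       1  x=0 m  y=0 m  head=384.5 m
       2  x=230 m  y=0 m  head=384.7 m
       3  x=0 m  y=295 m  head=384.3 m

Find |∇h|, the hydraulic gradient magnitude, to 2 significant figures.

0.0011

∂h/∂x = (384.7 − 384.5) / (230 − 0) = +0.0008696
∂h/∂y = (384.3 − 384.5) / (295 − 0) = -0.0006780
|∇h| = √(0.0008696² + -0.0006780²) = 0.001103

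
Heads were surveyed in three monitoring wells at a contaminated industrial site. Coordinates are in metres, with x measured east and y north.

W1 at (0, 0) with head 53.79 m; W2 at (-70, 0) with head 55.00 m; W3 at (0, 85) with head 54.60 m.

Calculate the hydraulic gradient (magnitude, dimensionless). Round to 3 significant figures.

∂h/∂x = (55.00 − 53.79) / (-70 − 0) = -0.01729
∂h/∂y = (54.60 − 53.79) / (85 − 0) = +0.009529
|∇h| = √(-0.01729² + 0.009529²) = 0.01974

0.0197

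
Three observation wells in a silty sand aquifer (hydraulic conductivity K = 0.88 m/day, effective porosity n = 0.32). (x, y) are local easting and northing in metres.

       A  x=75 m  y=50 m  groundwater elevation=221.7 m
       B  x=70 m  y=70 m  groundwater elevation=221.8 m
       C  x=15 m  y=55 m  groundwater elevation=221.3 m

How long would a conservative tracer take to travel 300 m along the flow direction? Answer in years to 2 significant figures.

30 years

With h = a·x + b·y + c and A as origin, the differences give:
  (-5)·a + 20·b = +0.1
  (-60)·a + 5·b = -0.4
Eliminate b (×5 and ×20, subtract): 1175·a = 8.50 → a = ∂h/∂x = +0.007234
Back-substitute: b = ∂h/∂y = +0.006809.
|∇h| = √(0.007234² + 0.006809²) = 0.009934
Seepage velocity v = K·i/n = 0.88 × 0.009934 / 0.32 = 0.02732 m/day.
t = 300 / 0.02732 = 1.098e+04 days = 30.1 years.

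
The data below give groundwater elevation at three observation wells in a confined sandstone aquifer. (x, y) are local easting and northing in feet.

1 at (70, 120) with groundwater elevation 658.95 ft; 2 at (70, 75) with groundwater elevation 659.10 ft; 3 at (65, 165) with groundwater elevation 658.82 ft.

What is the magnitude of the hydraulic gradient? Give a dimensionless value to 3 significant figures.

With h = a·x + b·y + c and 1 as origin, the differences give:
  0·a + (-45)·b = +0.15
  (-5)·a + 45·b = -0.13
Eliminate b (×45 and ×(-45), subtract): -225·a = 0.900 → a = ∂h/∂x = -0.004000
Back-substitute: b = ∂h/∂y = -0.003333.
|∇h| = √(-0.004000² + -0.003333²) = 0.005207

0.00521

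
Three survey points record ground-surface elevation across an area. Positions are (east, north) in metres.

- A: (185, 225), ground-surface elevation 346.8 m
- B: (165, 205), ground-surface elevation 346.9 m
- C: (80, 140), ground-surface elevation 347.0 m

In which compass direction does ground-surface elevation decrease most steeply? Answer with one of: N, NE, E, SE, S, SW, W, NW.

NW

Taking A as reference: B−A = (-20, -20, +0.1); C−A = (-105, -85, +0.2).
Solve a·Δx + b·Δy = Δz: det = (-20)·(-85) − (-105)·(-20) = -400.
∂z/∂x = [(+0.1)·(-85) − (+0.2)·(-20)] / -400 = +0.01125
∂z/∂y = [(-20)·(+0.2) − (-105)·(+0.1)] / -400 = -0.01625
Steepest decrease is along −∇f = (-0.01125 E, +0.01625 N) → northwest.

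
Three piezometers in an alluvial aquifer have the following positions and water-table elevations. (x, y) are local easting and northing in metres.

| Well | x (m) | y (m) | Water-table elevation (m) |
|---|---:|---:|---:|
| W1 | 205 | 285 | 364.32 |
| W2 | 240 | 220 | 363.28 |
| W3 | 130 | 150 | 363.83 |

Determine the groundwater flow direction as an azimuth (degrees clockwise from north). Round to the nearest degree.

131°

Taking W1 as reference: W2−W1 = (35, -65, -1.04); W3−W1 = (-75, -135, -0.49).
Determinant of the coordinate differences = 35·(-135) − (-75)·(-65) = -9600.
∂h/∂x = [(-1.04)·(-135) − (-0.49)·(-65)] / -9600 = -0.01131
∂h/∂y = [35·(-0.49) − (-75)·(-1.04)] / -9600 = +0.009911
Flow direction (−∇h) has components (+0.01131 E, -0.009911 N).
Azimuth = atan2(E, N) = atan2(+0.01131, -0.009911) = 131.2° ≈ 131°.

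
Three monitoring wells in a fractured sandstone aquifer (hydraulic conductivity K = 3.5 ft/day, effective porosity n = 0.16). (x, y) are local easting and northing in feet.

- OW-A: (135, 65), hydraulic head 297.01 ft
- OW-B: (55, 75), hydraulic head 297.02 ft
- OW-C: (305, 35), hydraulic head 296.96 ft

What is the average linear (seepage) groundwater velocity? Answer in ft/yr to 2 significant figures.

26 ft/yr

Three-point gradient (reference OW-A): Δ to OW-B = (-80, 10, +0.01), Δ to OW-C = (170, -30, -0.05).
∂h/∂x = +0.0002857, ∂h/∂y = +0.003286 (det = 700).
|∇h| = √(0.0002857² + 0.003286²) = 0.003298
Seepage velocity v = K·i/n = 3.5 × 0.003298 / 0.16 = 0.07214 ft/day = 26.35 ft/yr.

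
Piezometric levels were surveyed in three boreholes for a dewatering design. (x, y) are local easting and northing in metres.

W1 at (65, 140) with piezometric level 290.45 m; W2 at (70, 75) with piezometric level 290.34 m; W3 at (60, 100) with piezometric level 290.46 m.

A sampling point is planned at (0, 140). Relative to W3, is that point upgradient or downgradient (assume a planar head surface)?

Differences from W1: to W2 (Δx, Δy, Δh) = (5, -65, -0.11); to W3 = (-5, -40, +0.01).
Solve a·Δx + b·Δy = Δh: det = 5·(-40) − (-5)·(-65) = -525.
∂h/∂x = [(-0.11)·(-40) − (+0.01)·(-65)] / -525 = -0.009619
∂h/∂y = [5·(+0.01) − (-5)·(-0.11)] / -525 = +0.0009524
Head at (0, 140) = 290.45 + (-0.009619)·(-65) + (+0.0009524)·(0) = 291.08 m.
That is higher than the 290.46 m at W3, so the point is upgradient.

upgradient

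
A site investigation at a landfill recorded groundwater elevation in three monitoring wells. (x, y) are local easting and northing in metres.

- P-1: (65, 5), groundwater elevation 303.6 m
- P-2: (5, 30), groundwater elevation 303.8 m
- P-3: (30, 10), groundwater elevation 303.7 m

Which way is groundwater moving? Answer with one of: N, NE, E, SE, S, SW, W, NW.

Differences from P-1: to P-2 (Δx, Δy, Δh) = (-60, 25, +0.2); to P-3 = (-35, 5, +0.1).
Determinant of the coordinate differences = (-60)·5 − (-35)·25 = 575.
∂h/∂x = [(+0.2)·5 − (+0.1)·25] / 575 = -0.002609
∂h/∂y = [(-60)·(+0.1) − (-35)·(+0.2)] / 575 = +0.001739
Flow = −∇h = (+0.002609 east, -0.001739 north), which points southeast.

SE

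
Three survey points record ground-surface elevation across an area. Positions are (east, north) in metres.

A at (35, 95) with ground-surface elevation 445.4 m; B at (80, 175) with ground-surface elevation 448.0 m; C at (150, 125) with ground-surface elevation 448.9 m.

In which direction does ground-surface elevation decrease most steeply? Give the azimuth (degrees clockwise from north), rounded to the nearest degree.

235°

Taking A as reference: B−A = (45, 80, +2.6); C−A = (115, 30, +3.5).
Determinant of the coordinate differences = 45·30 − 115·80 = -7850.
∂z/∂x = [(+2.6)·30 − (+3.5)·80] / -7850 = +0.02573
∂z/∂y = [45·(+3.5) − 115·(+2.6)] / -7850 = +0.01803
Steepest decrease is along −∇f: components (-0.02573 E, -0.01803 N).
Azimuth = atan2(-0.02573, -0.01803) = 235.0° ≈ 235°.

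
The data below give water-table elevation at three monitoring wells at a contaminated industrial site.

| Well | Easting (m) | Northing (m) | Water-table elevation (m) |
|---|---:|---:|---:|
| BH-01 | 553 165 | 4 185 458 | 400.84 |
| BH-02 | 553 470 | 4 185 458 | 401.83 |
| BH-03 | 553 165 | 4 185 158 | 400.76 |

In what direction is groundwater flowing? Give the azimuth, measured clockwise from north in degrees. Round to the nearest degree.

265°

∂h/∂x = (401.83 − 400.84) / (553470 − 553165) = +0.003246
∂h/∂y = (400.76 − 400.84) / (4185158 − 4185458) = +0.0002667
Flow direction (−∇h) has components (-0.003246 E, -0.0002667 N).
Azimuth = atan2(E, N) = atan2(-0.003246, -0.0002667) = 265.3° ≈ 265°.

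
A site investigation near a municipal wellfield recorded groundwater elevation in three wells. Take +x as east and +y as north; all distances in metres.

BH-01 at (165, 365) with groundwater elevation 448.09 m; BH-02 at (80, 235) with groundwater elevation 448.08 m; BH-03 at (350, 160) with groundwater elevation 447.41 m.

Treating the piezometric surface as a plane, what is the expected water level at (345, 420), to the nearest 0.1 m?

Three-point gradient (reference BH-01): Δ to BH-02 = (-85, -130, -0.01), Δ to BH-03 = (185, -205, -0.68).
∂h/∂x = -0.002082, ∂h/∂y = +0.001438 (det = 41475).
h(345, 420) = 448.09 + (-0.002082)·(180) + (+0.001438)·(55) = 448.09 -0.375 +0.079 = 447.794 m.

447.8 m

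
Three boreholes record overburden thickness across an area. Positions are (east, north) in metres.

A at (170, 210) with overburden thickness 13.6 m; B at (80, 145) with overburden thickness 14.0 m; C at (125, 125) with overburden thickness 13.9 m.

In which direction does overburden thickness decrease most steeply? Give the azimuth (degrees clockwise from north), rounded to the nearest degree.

With d = a·x + b·y + c and A as origin, the differences give:
  (-90)·a + (-65)·b = +0.4
  (-45)·a + (-85)·b = +0.3
Eliminate b (×(-85) and ×(-65), subtract): 4725·a = -14.50 → a = ∂d/∂x = -0.003069
Back-substitute: b = ∂d/∂y = -0.001905.
Steepest decrease is along −∇f: components (+0.003069 E, +0.001905 N).
Azimuth = atan2(+0.003069, +0.001905) = 58.2° ≈ 058°.

058°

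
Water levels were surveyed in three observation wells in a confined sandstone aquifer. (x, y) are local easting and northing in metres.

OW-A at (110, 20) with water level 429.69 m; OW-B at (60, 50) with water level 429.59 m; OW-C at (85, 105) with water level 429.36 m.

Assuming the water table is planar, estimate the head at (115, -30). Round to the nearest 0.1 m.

With h = a·x + b·y + c and OW-A as origin, the differences give:
  (-50)·a + 30·b = -0.10
  (-25)·a + 85·b = -0.33
Eliminate b (×85 and ×30, subtract): -3500·a = 1.400 → a = ∂h/∂x = -0.0004000
Back-substitute: b = ∂h/∂y = -0.004000.
h(115, -30) = 429.69 + (-0.0004000)·(5) + (-0.004000)·(-50) = 429.69 -0.002 +0.200 = 429.888 m.

429.9 m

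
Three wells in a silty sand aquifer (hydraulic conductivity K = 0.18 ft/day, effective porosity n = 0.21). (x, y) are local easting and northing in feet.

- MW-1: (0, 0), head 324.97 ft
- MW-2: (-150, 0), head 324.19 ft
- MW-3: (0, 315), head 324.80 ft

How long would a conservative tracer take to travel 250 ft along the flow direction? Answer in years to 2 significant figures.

150 years

∂h/∂x = (324.19 − 324.97) / (-150 − 0) = +0.005200
∂h/∂y = (324.80 − 324.97) / (315 − 0) = -0.0005397
|∇h| = √(0.005200² + -0.0005397²) = 0.005228
Seepage velocity v = K·i/n = 0.18 × 0.005228 / 0.21 = 0.004481 ft/day.
t = 250 / 0.004481 = 5.579e+04 days = 153 years.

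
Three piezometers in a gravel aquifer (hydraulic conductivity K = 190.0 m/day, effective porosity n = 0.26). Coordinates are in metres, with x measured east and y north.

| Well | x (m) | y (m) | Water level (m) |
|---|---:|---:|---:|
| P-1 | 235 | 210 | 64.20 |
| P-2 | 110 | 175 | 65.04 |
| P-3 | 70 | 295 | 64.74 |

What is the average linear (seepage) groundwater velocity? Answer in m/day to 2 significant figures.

5.1 m/day

Differences from P-1: to P-2 (Δx, Δy, Δh) = (-125, -35, +0.84); to P-3 = (-165, 85, +0.54).
Solve a·Δx + b·Δy = Δh: det = (-125)·85 − (-165)·(-35) = -16400.
∂h/∂x = [(+0.84)·85 − (+0.54)·(-35)] / -16400 = -0.005506
∂h/∂y = [(-125)·(+0.54) − (-165)·(+0.84)] / -16400 = -0.004335
|∇h| = √(-0.005506² + -0.004335²) = 0.007008
Seepage velocity v = K·i/n = 190.0 × 0.007008 / 0.26 = 5.121 m/day.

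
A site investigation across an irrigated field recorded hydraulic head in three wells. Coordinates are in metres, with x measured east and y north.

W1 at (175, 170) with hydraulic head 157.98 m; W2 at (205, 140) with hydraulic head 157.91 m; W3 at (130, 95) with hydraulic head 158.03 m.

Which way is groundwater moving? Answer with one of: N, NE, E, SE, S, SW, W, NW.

E

With h = a·x + b·y + c and W1 as origin, the differences give:
  30·a + (-30)·b = -0.07
  (-45)·a + (-75)·b = +0.05
Eliminate b (×(-75) and ×(-30), subtract): -3600·a = 6.750 → a = ∂h/∂x = -0.001875
Back-substitute: b = ∂h/∂y = +0.0004583.
Flow = −∇h = (+0.001875 east, -0.0004583 north), which points east.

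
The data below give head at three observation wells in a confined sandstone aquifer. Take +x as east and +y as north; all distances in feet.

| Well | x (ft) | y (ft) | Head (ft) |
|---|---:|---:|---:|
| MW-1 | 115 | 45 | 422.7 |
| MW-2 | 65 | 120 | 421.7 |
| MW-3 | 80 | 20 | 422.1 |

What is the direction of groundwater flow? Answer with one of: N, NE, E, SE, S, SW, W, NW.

W

Differences from MW-1: to MW-2 (Δx, Δy, Δh) = (-50, 75, -1.0); to MW-3 = (-35, -25, -0.6).
Determinant of the coordinate differences = (-50)·(-25) − (-35)·75 = 3875.
∂h/∂x = [(-1.0)·(-25) − (-0.6)·75] / 3875 = +0.01806
∂h/∂y = [(-50)·(-0.6) − (-35)·(-1.0)] / 3875 = -0.001290
Flow = −∇h = (-0.01806 east, +0.001290 north), which points west.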